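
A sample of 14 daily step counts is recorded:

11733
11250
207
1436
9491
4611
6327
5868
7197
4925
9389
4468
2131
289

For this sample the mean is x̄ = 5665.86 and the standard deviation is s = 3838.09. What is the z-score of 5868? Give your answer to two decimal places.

0.05

z = (5868 − 5665.86) / 3838.09 = 0.05.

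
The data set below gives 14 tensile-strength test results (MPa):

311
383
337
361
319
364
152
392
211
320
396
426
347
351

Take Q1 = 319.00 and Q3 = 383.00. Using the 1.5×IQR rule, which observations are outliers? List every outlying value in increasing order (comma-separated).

152, 211

IQR = Q3 − Q1 = 383.00 − 319.00 = 64.00.
Lower fence = Q1 − 1.5·IQR = 319.00 − 96.00 = 223.00.
Upper fence = Q3 + 1.5·IQR = 383.00 + 96.00 = 479.00.
152 < 223.00 → outlier.
211 < 223.00 → outlier.
All remaining values lie within [223.00, 479.00].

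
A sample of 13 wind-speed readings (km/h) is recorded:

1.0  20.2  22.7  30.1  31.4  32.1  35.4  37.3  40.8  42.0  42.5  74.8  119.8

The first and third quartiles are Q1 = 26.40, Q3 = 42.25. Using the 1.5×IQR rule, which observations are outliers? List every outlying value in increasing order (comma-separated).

IQR = Q3 − Q1 = 42.25 − 26.40 = 15.85.
Lower fence = Q1 − 1.5·IQR = 26.40 − 23.775 = 2.625.
Upper fence = Q3 + 1.5·IQR = 42.25 + 23.775 = 66.025.
1.0 < 2.625 → outlier.
74.8 > 66.025 → outlier.
119.8 > 66.025 → outlier.
All remaining values lie within [2.625, 66.025].

1.0, 74.8, 119.8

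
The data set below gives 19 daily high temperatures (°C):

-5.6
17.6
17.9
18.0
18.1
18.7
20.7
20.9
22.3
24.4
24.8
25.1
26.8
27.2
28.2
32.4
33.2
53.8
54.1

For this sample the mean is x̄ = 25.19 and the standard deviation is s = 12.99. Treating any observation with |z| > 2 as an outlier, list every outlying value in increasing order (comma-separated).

-5.6, 53.8, 54.1

Cutoffs at x̄ ± 2s: 25.19 ± 2·12.99 = [-0.79, 51.17].
-5.6: z = -2.37, |z| > 2 → outlier.
53.8: z = 2.20, |z| > 2 → outlier.
54.1: z = 2.23, |z| > 2 → outlier.
Every other value lies within [-0.79, 51.17].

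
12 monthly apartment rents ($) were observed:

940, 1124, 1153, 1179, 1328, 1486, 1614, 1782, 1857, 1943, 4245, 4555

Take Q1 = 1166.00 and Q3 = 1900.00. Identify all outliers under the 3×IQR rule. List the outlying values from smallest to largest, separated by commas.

IQR = Q3 − Q1 = 1900.00 − 1166.00 = 734.00.
Lower fence = Q1 − 3·IQR = 1166.00 − 2202.00 = -1036.00.
Upper fence = Q3 + 3·IQR = 1900.00 + 2202.00 = 4102.00.
4245 > 4102.00 → outlier.
4555 > 4102.00 → outlier.
All remaining values lie within [-1036.00, 4102.00].

4245, 4555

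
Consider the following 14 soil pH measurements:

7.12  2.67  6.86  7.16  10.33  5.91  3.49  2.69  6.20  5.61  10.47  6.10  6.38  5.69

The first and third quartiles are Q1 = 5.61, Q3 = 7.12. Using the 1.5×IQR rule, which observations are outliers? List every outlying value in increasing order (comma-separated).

2.67, 2.69, 10.33, 10.47

IQR = Q3 − Q1 = 7.12 − 5.61 = 1.51.
Lower fence = Q1 − 1.5·IQR = 5.61 − 2.265 = 3.345.
Upper fence = Q3 + 1.5·IQR = 7.12 + 2.265 = 9.385.
2.67 < 3.345 → outlier.
2.69 < 3.345 → outlier.
10.33 > 9.385 → outlier.
10.47 > 9.385 → outlier.
All remaining values lie within [3.345, 9.385].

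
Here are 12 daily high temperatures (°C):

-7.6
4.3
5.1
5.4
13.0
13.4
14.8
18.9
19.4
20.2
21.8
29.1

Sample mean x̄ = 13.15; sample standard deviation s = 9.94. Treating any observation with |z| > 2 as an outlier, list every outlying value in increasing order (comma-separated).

Cutoffs at x̄ ± 2s: 13.15 ± 2·9.94 = [-6.73, 33.03].
-7.6: z = -2.09, |z| > 2 → outlier.
Every other value lies within [-6.73, 33.03].

-7.6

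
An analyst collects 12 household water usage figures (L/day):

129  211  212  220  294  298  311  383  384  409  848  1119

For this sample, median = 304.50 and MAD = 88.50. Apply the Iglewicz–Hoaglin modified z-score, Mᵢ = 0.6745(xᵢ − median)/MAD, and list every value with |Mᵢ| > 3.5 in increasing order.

|Mᵢ| > 3.5 ⇔ |xᵢ − 304.50| > 3.5·88.50/0.6745 = 459.23.
So outliers lie outside [-154.73, 763.73].
848: M = 4.14 → outlier.
1119: M = 6.21 → outlier.

848, 1119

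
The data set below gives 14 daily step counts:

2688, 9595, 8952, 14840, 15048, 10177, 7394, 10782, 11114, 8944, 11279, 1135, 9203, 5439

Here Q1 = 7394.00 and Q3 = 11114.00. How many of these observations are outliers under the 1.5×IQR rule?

1

IQR = 3720.00; fences at 7394.00 − 5580.00 = 1814.00 and 11114.00 + 5580.00 = 16694.00.
Outside the cutoffs: 1135.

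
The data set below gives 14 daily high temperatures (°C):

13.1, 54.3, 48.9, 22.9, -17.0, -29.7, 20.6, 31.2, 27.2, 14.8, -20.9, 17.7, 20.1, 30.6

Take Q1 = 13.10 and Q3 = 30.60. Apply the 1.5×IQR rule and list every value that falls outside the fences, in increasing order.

IQR = Q3 − Q1 = 30.60 − 13.10 = 17.50.
Lower fence = Q1 − 1.5·IQR = 13.10 − 26.25 = -13.15.
Upper fence = Q3 + 1.5·IQR = 30.60 + 26.25 = 56.85.
-29.7 < -13.15 → outlier.
-20.9 < -13.15 → outlier.
-17.0 < -13.15 → outlier.
All remaining values lie within [-13.15, 56.85].

-29.7, -20.9, -17.0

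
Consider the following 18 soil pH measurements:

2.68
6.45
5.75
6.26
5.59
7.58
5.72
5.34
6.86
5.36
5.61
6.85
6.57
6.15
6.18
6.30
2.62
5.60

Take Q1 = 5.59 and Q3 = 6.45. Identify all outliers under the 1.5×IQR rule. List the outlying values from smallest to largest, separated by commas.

IQR = Q3 − Q1 = 6.45 − 5.59 = 0.86.
Lower fence = Q1 − 1.5·IQR = 5.59 − 1.29 = 4.30.
Upper fence = Q3 + 1.5·IQR = 6.45 + 1.29 = 7.74.
2.62 < 4.30 → outlier.
2.68 < 4.30 → outlier.
All remaining values lie within [4.30, 7.74].

2.62, 2.68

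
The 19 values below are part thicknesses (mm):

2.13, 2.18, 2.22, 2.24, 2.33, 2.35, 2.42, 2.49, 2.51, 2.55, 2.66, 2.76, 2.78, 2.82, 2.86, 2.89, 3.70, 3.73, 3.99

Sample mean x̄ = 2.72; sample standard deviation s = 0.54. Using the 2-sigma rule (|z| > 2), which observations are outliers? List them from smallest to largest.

Cutoffs at x̄ ± 2s: 2.72 ± 2·0.54 = [1.64, 3.80].
3.99: z = 2.35, |z| > 2 → outlier.
Every other value lies within [1.64, 3.80].

3.99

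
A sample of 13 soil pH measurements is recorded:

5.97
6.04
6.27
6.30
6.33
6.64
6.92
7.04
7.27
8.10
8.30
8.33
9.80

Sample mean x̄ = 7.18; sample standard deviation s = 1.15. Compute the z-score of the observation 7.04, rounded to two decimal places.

z = (7.04 − 7.18) / 1.15 = -0.12.

-0.12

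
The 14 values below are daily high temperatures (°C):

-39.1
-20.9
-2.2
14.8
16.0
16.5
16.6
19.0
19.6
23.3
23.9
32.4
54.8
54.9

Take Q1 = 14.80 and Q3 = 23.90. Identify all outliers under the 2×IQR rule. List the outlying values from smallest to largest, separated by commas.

-39.1, -20.9, 54.8, 54.9

IQR = Q3 − Q1 = 23.90 − 14.80 = 9.10.
Lower fence = Q1 − 2·IQR = 14.80 − 18.20 = -3.40.
Upper fence = Q3 + 2·IQR = 23.90 + 18.20 = 42.10.
-39.1 < -3.40 → outlier.
-20.9 < -3.40 → outlier.
54.8 > 42.10 → outlier.
54.9 > 42.10 → outlier.
All remaining values lie within [-3.40, 42.10].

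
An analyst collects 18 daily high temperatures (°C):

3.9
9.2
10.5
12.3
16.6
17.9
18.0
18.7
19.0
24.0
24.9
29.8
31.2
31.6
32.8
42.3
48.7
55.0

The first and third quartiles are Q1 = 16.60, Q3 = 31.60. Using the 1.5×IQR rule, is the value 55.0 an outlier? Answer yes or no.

yes

IQR = Q3 − Q1 = 31.60 − 16.60 = 15.00.
Lower fence = Q1 − 1.5·IQR = 16.60 − 22.50 = -5.90.
Upper fence = Q3 + 1.5·IQR = 31.60 + 22.50 = 54.10.
55.0 lies above the upper fence.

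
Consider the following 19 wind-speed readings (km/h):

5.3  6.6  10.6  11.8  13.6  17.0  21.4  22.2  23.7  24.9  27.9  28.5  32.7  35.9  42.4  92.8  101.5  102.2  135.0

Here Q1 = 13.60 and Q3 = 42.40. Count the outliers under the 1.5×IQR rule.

IQR = 28.80; fences at 13.60 − 43.20 = -29.60 and 42.40 + 43.20 = 85.60.
Outside the cutoffs: 92.8, 101.5, 102.2, 135.0.

4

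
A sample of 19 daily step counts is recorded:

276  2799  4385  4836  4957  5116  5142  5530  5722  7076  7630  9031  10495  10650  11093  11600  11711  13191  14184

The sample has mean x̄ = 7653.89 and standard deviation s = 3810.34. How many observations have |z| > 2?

Cutoffs: x̄ ± 2s = [33.21, 15274.57].
Every value lies within the cutoffs.

0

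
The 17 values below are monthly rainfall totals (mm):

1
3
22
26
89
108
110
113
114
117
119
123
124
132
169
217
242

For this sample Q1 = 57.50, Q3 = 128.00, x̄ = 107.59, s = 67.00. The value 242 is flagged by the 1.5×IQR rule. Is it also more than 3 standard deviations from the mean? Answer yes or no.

z = (242 − 107.59) / 67.00 = 2.01.
|z| = 2.01 ≤ 3.

no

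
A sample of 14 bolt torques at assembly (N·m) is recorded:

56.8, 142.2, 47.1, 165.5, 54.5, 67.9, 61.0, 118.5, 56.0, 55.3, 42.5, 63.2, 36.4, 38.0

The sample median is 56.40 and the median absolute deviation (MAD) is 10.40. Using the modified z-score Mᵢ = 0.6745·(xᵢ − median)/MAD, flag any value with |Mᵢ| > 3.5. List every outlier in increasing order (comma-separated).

118.5, 142.2, 165.5

|Mᵢ| > 3.5 ⇔ |xᵢ − 56.40| > 3.5·10.40/0.6745 = 53.97.
So outliers lie outside [2.43, 110.37].
118.5: M = 4.03 → outlier.
142.2: M = 5.56 → outlier.
165.5: M = 7.08 → outlier.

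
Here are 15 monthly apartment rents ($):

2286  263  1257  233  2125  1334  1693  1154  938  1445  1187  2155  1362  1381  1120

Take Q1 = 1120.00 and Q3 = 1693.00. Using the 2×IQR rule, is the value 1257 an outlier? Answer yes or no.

IQR = Q3 − Q1 = 1693.00 − 1120.00 = 573.00.
Lower fence = Q1 − 2·IQR = 1120.00 − 1146.00 = -26.00.
Upper fence = Q3 + 2·IQR = 1693.00 + 1146.00 = 2839.00.
1257 lies within [-26.00, 2839.00].

no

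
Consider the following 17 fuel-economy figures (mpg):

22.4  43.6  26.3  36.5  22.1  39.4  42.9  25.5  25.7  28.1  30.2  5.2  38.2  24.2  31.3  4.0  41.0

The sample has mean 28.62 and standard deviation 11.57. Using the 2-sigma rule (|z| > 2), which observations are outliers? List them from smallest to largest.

Cutoffs at x̄ ± 2s: 28.62 ± 2·11.57 = [5.48, 51.76].
4.0: z = -2.13, |z| > 2 → outlier.
5.2: z = -2.02, |z| > 2 → outlier.
Every other value lies within [5.48, 51.76].

4.0, 5.2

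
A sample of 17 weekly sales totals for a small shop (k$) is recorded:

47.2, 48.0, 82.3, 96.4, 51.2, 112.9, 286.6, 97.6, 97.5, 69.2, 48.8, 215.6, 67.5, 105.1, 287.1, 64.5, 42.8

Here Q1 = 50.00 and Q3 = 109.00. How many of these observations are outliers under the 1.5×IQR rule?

IQR = 59.00; fences at 50.00 − 88.50 = -38.50 and 109.00 + 88.50 = 197.50.
Outside the cutoffs: 215.6, 286.6, 287.1.

3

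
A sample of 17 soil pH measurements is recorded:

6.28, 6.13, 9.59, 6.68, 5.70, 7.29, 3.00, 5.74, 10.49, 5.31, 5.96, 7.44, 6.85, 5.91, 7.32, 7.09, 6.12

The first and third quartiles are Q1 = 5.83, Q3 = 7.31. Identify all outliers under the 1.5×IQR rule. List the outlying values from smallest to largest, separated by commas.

IQR = Q3 − Q1 = 7.31 − 5.83 = 1.48.
Lower fence = Q1 − 1.5·IQR = 5.83 − 2.22 = 3.61.
Upper fence = Q3 + 1.5·IQR = 7.31 + 2.22 = 9.53.
3.00 < 3.61 → outlier.
9.59 > 9.53 → outlier.
10.49 > 9.53 → outlier.
All remaining values lie within [3.61, 9.53].

3.00, 9.59, 10.49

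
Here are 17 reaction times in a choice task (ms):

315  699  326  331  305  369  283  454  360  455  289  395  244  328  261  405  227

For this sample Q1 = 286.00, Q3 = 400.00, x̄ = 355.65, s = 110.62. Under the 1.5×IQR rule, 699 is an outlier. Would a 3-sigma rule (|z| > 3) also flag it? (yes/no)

yes

z = (699 − 355.65) / 110.62 = 3.10.
|z| = 3.10 > 3.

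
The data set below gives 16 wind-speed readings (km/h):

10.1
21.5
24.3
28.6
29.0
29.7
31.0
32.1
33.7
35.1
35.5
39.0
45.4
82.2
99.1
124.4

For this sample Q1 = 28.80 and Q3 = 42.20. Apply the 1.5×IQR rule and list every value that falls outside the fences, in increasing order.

IQR = Q3 − Q1 = 42.20 − 28.80 = 13.40.
Lower fence = Q1 − 1.5·IQR = 28.80 − 20.10 = 8.70.
Upper fence = Q3 + 1.5·IQR = 42.20 + 20.10 = 62.30.
82.2 > 62.30 → outlier.
99.1 > 62.30 → outlier.
124.4 > 62.30 → outlier.
All remaining values lie within [8.70, 62.30].

82.2, 99.1, 124.4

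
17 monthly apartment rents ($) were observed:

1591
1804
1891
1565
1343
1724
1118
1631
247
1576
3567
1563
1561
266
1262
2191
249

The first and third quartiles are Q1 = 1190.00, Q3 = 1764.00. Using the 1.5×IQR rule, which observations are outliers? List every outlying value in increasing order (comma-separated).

247, 249, 266, 3567

IQR = Q3 − Q1 = 1764.00 − 1190.00 = 574.00.
Lower fence = Q1 − 1.5·IQR = 1190.00 − 861.00 = 329.00.
Upper fence = Q3 + 1.5·IQR = 1764.00 + 861.00 = 2625.00.
247 < 329.00 → outlier.
249 < 329.00 → outlier.
266 < 329.00 → outlier.
3567 > 2625.00 → outlier.
All remaining values lie within [329.00, 2625.00].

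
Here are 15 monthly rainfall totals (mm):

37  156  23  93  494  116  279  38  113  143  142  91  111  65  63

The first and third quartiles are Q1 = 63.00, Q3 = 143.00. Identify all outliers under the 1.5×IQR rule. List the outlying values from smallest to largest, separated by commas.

279, 494

IQR = Q3 − Q1 = 143.00 − 63.00 = 80.00.
Lower fence = Q1 − 1.5·IQR = 63.00 − 120.00 = -57.00.
Upper fence = Q3 + 1.5·IQR = 143.00 + 120.00 = 263.00.
279 > 263.00 → outlier.
494 > 263.00 → outlier.
All remaining values lie within [-57.00, 263.00].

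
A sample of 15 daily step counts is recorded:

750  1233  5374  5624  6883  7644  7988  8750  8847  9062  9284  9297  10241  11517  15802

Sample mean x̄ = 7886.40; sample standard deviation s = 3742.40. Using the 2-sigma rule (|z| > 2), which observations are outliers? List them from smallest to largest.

15802

Cutoffs at x̄ ± 2s: 7886.40 ± 2·3742.40 = [401.60, 15371.20].
15802: z = 2.12, |z| > 2 → outlier.
Every other value lies within [401.60, 15371.20].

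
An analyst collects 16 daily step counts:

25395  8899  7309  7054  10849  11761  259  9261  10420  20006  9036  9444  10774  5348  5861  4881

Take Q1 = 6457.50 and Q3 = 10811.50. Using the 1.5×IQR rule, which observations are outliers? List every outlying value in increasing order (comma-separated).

IQR = Q3 − Q1 = 10811.50 − 6457.50 = 4354.00.
Lower fence = Q1 − 1.5·IQR = 6457.50 − 6531.00 = -73.50.
Upper fence = Q3 + 1.5·IQR = 10811.50 + 6531.00 = 17342.50.
20006 > 17342.50 → outlier.
25395 > 17342.50 → outlier.
All remaining values lie within [-73.50, 17342.50].

20006, 25395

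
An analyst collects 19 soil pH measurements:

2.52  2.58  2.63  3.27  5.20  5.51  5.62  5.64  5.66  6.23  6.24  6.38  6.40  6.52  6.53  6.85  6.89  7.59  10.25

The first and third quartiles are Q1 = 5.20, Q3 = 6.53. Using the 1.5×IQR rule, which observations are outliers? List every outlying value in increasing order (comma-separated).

IQR = Q3 − Q1 = 6.53 − 5.20 = 1.33.
Lower fence = Q1 − 1.5·IQR = 5.20 − 1.995 = 3.205.
Upper fence = Q3 + 1.5·IQR = 6.53 + 1.995 = 8.525.
2.52 < 3.205 → outlier.
2.58 < 3.205 → outlier.
2.63 < 3.205 → outlier.
10.25 > 8.525 → outlier.
All remaining values lie within [3.205, 8.525].

2.52, 2.58, 2.63, 10.25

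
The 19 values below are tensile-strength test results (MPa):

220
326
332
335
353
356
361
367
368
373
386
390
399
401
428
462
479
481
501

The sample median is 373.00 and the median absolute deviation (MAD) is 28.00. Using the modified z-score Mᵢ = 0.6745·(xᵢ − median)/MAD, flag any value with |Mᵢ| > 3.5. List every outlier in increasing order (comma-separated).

220

|Mᵢ| > 3.5 ⇔ |xᵢ − 373.00| > 3.5·28.00/0.6745 = 145.29.
So outliers lie outside [227.71, 518.29].
220: M = -3.69 → outlier.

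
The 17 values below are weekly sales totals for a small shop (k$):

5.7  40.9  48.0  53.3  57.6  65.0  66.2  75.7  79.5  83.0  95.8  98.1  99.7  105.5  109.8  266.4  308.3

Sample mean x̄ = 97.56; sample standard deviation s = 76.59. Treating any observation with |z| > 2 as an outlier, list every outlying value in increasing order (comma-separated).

266.4, 308.3

Cutoffs at x̄ ± 2s: 97.56 ± 2·76.59 = [-55.62, 250.74].
266.4: z = 2.20, |z| > 2 → outlier.
308.3: z = 2.75, |z| > 2 → outlier.
Every other value lies within [-55.62, 250.74].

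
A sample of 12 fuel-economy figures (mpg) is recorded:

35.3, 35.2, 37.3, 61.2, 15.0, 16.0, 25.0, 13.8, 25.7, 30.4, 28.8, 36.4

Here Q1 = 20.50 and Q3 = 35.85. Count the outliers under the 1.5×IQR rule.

IQR = 15.35; fences at 20.50 − 23.025 = -2.525 and 35.85 + 23.025 = 58.875.
Outside the cutoffs: 61.2.

1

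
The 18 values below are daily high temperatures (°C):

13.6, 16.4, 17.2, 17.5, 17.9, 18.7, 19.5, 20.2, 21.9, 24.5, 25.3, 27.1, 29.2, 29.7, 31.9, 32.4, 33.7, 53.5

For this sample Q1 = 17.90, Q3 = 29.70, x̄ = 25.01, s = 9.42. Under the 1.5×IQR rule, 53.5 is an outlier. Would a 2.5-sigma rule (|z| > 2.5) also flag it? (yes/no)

z = (53.5 − 25.01) / 9.42 = 3.02.
|z| = 3.02 > 2.5.

yes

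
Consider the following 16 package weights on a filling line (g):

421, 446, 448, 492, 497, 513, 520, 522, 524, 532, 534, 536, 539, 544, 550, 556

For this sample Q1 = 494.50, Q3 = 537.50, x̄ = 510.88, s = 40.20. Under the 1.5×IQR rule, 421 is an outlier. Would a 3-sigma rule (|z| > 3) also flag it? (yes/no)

no

z = (421 − 510.88) / 40.20 = -2.24.
|z| = 2.24 ≤ 3.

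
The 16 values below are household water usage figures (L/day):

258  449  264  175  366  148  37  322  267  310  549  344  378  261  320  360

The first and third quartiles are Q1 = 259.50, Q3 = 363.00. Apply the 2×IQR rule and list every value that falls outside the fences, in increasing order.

IQR = Q3 − Q1 = 363.00 − 259.50 = 103.50.
Lower fence = Q1 − 2·IQR = 259.50 − 207.00 = 52.50.
Upper fence = Q3 + 2·IQR = 363.00 + 207.00 = 570.00.
37 < 52.50 → outlier.
All remaining values lie within [52.50, 570.00].

37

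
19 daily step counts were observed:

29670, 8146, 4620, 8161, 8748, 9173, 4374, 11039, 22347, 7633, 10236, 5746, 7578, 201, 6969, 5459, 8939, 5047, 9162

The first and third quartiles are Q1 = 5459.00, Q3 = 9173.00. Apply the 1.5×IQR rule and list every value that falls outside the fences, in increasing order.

22347, 29670

IQR = Q3 − Q1 = 9173.00 − 5459.00 = 3714.00.
Lower fence = Q1 − 1.5·IQR = 5459.00 − 5571.00 = -112.00.
Upper fence = Q3 + 1.5·IQR = 9173.00 + 5571.00 = 14744.00.
22347 > 14744.00 → outlier.
29670 > 14744.00 → outlier.
All remaining values lie within [-112.00, 14744.00].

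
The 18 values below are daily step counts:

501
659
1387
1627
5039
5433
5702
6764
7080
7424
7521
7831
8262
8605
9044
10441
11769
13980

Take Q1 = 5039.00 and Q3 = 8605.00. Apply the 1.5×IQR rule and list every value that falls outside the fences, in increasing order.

13980

IQR = Q3 − Q1 = 8605.00 − 5039.00 = 3566.00.
Lower fence = Q1 − 1.5·IQR = 5039.00 − 5349.00 = -310.00.
Upper fence = Q3 + 1.5·IQR = 8605.00 + 5349.00 = 13954.00.
13980 > 13954.00 → outlier.
All remaining values lie within [-310.00, 13954.00].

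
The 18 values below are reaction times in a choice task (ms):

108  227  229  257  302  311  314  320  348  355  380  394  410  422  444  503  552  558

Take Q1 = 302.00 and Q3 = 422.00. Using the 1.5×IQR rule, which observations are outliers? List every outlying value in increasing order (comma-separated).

IQR = Q3 − Q1 = 422.00 − 302.00 = 120.00.
Lower fence = Q1 − 1.5·IQR = 302.00 − 180.00 = 122.00.
Upper fence = Q3 + 1.5·IQR = 422.00 + 180.00 = 602.00.
108 < 122.00 → outlier.
All remaining values lie within [122.00, 602.00].

108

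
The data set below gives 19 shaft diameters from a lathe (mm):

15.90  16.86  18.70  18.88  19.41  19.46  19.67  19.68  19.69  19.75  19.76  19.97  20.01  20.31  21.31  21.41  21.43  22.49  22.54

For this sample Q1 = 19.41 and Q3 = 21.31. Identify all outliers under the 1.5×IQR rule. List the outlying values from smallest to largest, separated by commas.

IQR = Q3 − Q1 = 21.31 − 19.41 = 1.90.
Lower fence = Q1 − 1.5·IQR = 19.41 − 2.85 = 16.56.
Upper fence = Q3 + 1.5·IQR = 21.31 + 2.85 = 24.16.
15.90 < 16.56 → outlier.
All remaining values lie within [16.56, 24.16].

15.90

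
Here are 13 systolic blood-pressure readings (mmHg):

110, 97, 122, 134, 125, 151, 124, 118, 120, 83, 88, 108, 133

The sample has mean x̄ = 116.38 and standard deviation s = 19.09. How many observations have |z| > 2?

Cutoffs: x̄ ± 2s = [78.20, 154.56].
Every value lies within the cutoffs.

0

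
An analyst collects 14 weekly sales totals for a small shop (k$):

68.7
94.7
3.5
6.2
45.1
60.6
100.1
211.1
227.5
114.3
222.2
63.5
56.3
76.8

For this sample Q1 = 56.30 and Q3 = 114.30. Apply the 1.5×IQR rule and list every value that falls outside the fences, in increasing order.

IQR = Q3 − Q1 = 114.30 − 56.30 = 58.00.
Lower fence = Q1 − 1.5·IQR = 56.30 − 87.00 = -30.70.
Upper fence = Q3 + 1.5·IQR = 114.30 + 87.00 = 201.30.
211.1 > 201.30 → outlier.
222.2 > 201.30 → outlier.
227.5 > 201.30 → outlier.
All remaining values lie within [-30.70, 201.30].

211.1, 222.2, 227.5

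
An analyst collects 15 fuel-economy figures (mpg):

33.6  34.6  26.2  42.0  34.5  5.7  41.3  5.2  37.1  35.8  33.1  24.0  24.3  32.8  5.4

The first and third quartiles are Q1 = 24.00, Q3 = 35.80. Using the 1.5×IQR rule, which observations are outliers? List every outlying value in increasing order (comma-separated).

5.2, 5.4, 5.7

IQR = Q3 − Q1 = 35.80 − 24.00 = 11.80.
Lower fence = Q1 − 1.5·IQR = 24.00 − 17.70 = 6.30.
Upper fence = Q3 + 1.5·IQR = 35.80 + 17.70 = 53.50.
5.2 < 6.30 → outlier.
5.4 < 6.30 → outlier.
5.7 < 6.30 → outlier.
All remaining values lie within [6.30, 53.50].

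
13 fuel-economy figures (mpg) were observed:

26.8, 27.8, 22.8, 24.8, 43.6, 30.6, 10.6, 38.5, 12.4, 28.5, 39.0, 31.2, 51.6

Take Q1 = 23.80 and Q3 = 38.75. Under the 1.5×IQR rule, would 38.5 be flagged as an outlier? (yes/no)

no

IQR = Q3 − Q1 = 38.75 − 23.80 = 14.95.
Lower fence = Q1 − 1.5·IQR = 23.80 − 22.425 = 1.375.
Upper fence = Q3 + 1.5·IQR = 38.75 + 22.425 = 61.175.
38.5 lies within [1.375, 61.175].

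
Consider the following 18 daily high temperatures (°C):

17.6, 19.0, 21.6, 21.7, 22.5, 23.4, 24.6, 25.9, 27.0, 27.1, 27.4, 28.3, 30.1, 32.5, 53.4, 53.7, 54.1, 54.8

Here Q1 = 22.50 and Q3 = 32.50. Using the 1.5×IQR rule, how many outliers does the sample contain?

IQR = 10.00; fences at 22.50 − 15.00 = 7.50 and 32.50 + 15.00 = 47.50.
Outside the cutoffs: 53.4, 53.7, 54.1, 54.8.

4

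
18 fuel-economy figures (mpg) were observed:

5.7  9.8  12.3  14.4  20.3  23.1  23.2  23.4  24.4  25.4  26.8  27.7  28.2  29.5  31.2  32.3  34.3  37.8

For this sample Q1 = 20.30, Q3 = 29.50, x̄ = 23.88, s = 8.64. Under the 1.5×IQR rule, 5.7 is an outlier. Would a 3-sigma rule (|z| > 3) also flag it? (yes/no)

z = (5.7 − 23.88) / 8.64 = -2.10.
|z| = 2.10 ≤ 3.

no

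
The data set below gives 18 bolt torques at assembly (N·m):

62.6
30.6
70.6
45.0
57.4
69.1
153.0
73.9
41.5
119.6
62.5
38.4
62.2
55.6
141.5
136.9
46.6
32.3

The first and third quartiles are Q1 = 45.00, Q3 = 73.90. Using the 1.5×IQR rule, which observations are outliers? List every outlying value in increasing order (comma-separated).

119.6, 136.9, 141.5, 153.0

IQR = Q3 − Q1 = 73.90 − 45.00 = 28.90.
Lower fence = Q1 − 1.5·IQR = 45.00 − 43.35 = 1.65.
Upper fence = Q3 + 1.5·IQR = 73.90 + 43.35 = 117.25.
119.6 > 117.25 → outlier.
136.9 > 117.25 → outlier.
141.5 > 117.25 → outlier.
153.0 > 117.25 → outlier.
All remaining values lie within [1.65, 117.25].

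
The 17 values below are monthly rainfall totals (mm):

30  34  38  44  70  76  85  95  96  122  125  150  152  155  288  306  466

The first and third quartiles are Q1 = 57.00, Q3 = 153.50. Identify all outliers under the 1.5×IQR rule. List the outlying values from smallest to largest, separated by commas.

306, 466

IQR = Q3 − Q1 = 153.50 − 57.00 = 96.50.
Lower fence = Q1 − 1.5·IQR = 57.00 − 144.75 = -87.75.
Upper fence = Q3 + 1.5·IQR = 153.50 + 144.75 = 298.25.
306 > 298.25 → outlier.
466 > 298.25 → outlier.
All remaining values lie within [-87.75, 298.25].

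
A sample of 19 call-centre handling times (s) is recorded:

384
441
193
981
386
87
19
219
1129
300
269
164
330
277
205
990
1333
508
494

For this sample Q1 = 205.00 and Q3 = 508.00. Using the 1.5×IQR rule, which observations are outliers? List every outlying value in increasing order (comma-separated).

IQR = Q3 − Q1 = 508.00 − 205.00 = 303.00.
Lower fence = Q1 − 1.5·IQR = 205.00 − 454.50 = -249.50.
Upper fence = Q3 + 1.5·IQR = 508.00 + 454.50 = 962.50.
981 > 962.50 → outlier.
990 > 962.50 → outlier.
1129 > 962.50 → outlier.
1333 > 962.50 → outlier.
All remaining values lie within [-249.50, 962.50].

981, 990, 1129, 1333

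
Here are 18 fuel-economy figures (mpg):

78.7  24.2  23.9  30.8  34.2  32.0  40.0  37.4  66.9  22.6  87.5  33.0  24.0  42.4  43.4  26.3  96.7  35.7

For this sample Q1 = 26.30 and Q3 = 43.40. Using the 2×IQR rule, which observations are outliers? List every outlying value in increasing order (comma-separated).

IQR = Q3 − Q1 = 43.40 − 26.30 = 17.10.
Lower fence = Q1 − 2·IQR = 26.30 − 34.20 = -7.90.
Upper fence = Q3 + 2·IQR = 43.40 + 34.20 = 77.60.
78.7 > 77.60 → outlier.
87.5 > 77.60 → outlier.
96.7 > 77.60 → outlier.
All remaining values lie within [-7.90, 77.60].

78.7, 87.5, 96.7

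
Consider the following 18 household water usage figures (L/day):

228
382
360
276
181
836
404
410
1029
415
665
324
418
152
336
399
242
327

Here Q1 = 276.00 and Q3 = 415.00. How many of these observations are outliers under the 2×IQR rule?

IQR = 139.00; fences at 276.00 − 278.00 = -2.00 and 415.00 + 278.00 = 693.00.
Outside the cutoffs: 836, 1029.

2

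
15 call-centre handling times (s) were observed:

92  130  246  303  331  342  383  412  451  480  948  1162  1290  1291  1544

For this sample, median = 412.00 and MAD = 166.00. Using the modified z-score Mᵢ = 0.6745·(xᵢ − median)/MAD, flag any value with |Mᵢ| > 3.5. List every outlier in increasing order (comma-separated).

1290, 1291, 1544

|Mᵢ| > 3.5 ⇔ |xᵢ − 412.00| > 3.5·166.00/0.6745 = 861.38.
So outliers lie outside [-449.38, 1273.38].
1290: M = 3.57 → outlier.
1291: M = 3.57 → outlier.
1544: M = 4.60 → outlier.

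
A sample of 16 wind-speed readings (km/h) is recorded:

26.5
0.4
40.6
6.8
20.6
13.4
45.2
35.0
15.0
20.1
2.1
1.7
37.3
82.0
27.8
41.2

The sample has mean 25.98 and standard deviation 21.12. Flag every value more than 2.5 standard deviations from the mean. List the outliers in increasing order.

Cutoffs at x̄ ± 2.5s: 25.98 ± 2.5·21.12 = [-26.82, 78.78].
82.0: z = 2.65, |z| > 2.5 → outlier.
Every other value lies within [-26.82, 78.78].

82.0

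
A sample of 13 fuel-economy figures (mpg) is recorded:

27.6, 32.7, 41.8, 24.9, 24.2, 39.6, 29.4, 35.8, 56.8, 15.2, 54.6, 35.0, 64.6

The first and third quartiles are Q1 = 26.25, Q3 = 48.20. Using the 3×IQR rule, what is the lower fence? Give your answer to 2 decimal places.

-39.60

IQR = Q3 − Q1 = 48.20 − 26.25 = 21.95.
Lower fence = Q1 − 3·IQR = 26.25 − 65.85 = -39.60.
Upper fence = Q3 + 3·IQR = 48.20 + 65.85 = 114.05.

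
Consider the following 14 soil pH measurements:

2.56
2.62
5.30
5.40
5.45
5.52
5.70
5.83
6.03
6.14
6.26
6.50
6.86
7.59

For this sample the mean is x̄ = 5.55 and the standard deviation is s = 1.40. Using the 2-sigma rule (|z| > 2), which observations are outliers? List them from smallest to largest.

Cutoffs at x̄ ± 2s: 5.55 ± 2·1.40 = [2.75, 8.35].
2.56: z = -2.14, |z| > 2 → outlier.
2.62: z = -2.09, |z| > 2 → outlier.
Every other value lies within [2.75, 8.35].

2.56, 2.62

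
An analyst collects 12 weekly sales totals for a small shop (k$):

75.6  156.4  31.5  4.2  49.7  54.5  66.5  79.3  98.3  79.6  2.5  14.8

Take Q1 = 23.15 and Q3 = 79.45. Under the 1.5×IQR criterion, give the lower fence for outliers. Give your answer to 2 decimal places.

IQR = Q3 − Q1 = 79.45 − 23.15 = 56.30.
Lower fence = Q1 − 1.5·IQR = 23.15 − 84.45 = -61.30.
Upper fence = Q3 + 1.5·IQR = 79.45 + 84.45 = 163.90.

-61.30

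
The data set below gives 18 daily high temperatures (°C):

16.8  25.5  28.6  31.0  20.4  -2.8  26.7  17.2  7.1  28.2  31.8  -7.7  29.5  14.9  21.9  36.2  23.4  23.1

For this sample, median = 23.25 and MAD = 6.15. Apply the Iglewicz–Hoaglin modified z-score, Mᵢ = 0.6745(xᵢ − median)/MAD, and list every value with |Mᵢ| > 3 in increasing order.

-7.7

|Mᵢ| > 3 ⇔ |xᵢ − 23.25| > 3·6.15/0.6745 = 27.35.
So outliers lie outside [-4.10, 50.60].
-7.7: M = -3.39 → outlier.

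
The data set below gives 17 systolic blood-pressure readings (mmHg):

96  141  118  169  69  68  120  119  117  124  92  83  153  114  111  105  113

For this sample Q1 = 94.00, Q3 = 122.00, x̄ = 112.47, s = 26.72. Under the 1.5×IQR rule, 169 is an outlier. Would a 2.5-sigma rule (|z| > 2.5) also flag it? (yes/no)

z = (169 − 112.47) / 26.72 = 2.12.
|z| = 2.12 ≤ 2.5.

no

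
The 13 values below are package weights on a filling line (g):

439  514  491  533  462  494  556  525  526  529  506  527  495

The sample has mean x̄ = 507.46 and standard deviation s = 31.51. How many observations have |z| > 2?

Cutoffs: x̄ ± 2s = [444.44, 570.48].
Outside the cutoffs: 439.

1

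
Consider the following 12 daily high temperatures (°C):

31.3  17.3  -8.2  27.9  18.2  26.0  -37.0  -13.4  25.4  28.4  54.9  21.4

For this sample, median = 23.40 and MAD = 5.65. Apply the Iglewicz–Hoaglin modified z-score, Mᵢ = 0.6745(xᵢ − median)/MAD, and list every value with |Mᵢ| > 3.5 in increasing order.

|Mᵢ| > 3.5 ⇔ |xᵢ − 23.40| > 3.5·5.65/0.6745 = 29.32.
So outliers lie outside [-5.92, 52.72].
-37.0: M = -7.21 → outlier.
-13.4: M = -4.39 → outlier.
-8.2: M = -3.77 → outlier.
54.9: M = 3.76 → outlier.

-37.0, -13.4, -8.2, 54.9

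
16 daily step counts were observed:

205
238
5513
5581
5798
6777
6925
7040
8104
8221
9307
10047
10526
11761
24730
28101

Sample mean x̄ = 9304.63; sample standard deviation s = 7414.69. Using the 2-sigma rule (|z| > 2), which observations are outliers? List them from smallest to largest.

Cutoffs at x̄ ± 2s: 9304.63 ± 2·7414.69 = [-5524.75, 24134.01].
24730: z = 2.08, |z| > 2 → outlier.
28101: z = 2.54, |z| > 2 → outlier.
Every other value lies within [-5524.75, 24134.01].

24730, 28101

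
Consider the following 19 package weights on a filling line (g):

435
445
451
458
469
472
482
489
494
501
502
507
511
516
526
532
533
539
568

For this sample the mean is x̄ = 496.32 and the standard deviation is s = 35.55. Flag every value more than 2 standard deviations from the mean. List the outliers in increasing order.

568

Cutoffs at x̄ ± 2s: 496.32 ± 2·35.55 = [425.22, 567.42].
568: z = 2.02, |z| > 2 → outlier.
Every other value lies within [425.22, 567.42].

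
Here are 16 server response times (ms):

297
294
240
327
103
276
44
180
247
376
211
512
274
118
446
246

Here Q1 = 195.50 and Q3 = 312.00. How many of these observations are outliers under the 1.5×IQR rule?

1

IQR = 116.50; fences at 195.50 − 174.75 = 20.75 and 312.00 + 174.75 = 486.75.
Outside the cutoffs: 512.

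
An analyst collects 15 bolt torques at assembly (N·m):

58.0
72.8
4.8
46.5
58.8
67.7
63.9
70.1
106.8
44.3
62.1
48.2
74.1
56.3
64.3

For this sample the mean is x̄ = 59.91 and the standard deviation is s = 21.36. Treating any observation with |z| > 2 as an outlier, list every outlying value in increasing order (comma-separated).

4.8, 106.8

Cutoffs at x̄ ± 2s: 59.91 ± 2·21.36 = [17.19, 102.63].
4.8: z = -2.58, |z| > 2 → outlier.
106.8: z = 2.20, |z| > 2 → outlier.
Every other value lies within [17.19, 102.63].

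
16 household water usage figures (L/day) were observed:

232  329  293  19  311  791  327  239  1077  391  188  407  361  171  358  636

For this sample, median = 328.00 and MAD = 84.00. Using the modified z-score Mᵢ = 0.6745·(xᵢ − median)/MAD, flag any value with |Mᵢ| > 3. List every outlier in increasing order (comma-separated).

791, 1077

|Mᵢ| > 3 ⇔ |xᵢ − 328.00| > 3·84.00/0.6745 = 373.61.
So outliers lie outside [-45.61, 701.61].
791: M = 3.72 → outlier.
1077: M = 6.01 → outlier.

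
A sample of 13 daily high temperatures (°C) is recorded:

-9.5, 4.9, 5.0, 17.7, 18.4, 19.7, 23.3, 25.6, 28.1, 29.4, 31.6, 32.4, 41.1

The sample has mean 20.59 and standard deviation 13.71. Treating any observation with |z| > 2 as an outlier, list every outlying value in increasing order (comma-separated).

Cutoffs at x̄ ± 2s: 20.59 ± 2·13.71 = [-6.83, 48.01].
-9.5: z = -2.19, |z| > 2 → outlier.
Every other value lies within [-6.83, 48.01].

-9.5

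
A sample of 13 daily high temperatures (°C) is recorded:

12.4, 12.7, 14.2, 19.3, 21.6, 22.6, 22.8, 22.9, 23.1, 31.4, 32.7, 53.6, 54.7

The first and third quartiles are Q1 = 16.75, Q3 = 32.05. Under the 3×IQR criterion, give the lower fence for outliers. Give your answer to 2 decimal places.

IQR = Q3 − Q1 = 32.05 − 16.75 = 15.30.
Lower fence = Q1 − 3·IQR = 16.75 − 45.90 = -29.15.
Upper fence = Q3 + 3·IQR = 32.05 + 45.90 = 77.95.

-29.15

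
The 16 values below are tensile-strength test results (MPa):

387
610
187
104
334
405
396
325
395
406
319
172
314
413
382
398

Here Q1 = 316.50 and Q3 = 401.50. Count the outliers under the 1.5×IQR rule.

4

IQR = 85.00; fences at 316.50 − 127.50 = 189.00 and 401.50 + 127.50 = 529.00.
Outside the cutoffs: 104, 172, 187, 610.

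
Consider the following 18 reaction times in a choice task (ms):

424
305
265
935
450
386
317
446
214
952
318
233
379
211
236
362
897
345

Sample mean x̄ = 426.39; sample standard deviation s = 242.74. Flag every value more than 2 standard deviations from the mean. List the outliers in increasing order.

935, 952

Cutoffs at x̄ ± 2s: 426.39 ± 2·242.74 = [-59.09, 911.87].
935: z = 2.10, |z| > 2 → outlier.
952: z = 2.17, |z| > 2 → outlier.
Every other value lies within [-59.09, 911.87].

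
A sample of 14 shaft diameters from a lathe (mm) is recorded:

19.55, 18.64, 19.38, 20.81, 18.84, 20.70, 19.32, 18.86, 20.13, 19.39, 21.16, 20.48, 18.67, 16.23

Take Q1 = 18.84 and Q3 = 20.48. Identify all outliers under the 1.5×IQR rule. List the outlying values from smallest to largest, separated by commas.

16.23

IQR = Q3 − Q1 = 20.48 − 18.84 = 1.64.
Lower fence = Q1 − 1.5·IQR = 18.84 − 2.46 = 16.38.
Upper fence = Q3 + 1.5·IQR = 20.48 + 2.46 = 22.94.
16.23 < 16.38 → outlier.
All remaining values lie within [16.38, 22.94].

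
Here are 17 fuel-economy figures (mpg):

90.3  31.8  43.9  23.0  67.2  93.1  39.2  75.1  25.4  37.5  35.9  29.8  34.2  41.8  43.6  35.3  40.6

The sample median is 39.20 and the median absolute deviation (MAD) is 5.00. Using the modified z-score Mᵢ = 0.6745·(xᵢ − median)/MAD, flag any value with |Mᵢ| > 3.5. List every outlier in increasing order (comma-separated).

67.2, 75.1, 90.3, 93.1

|Mᵢ| > 3.5 ⇔ |xᵢ − 39.20| > 3.5·5.00/0.6745 = 25.95.
So outliers lie outside [13.25, 65.15].
67.2: M = 3.78 → outlier.
75.1: M = 4.84 → outlier.
90.3: M = 6.89 → outlier.
93.1: M = 7.27 → outlier.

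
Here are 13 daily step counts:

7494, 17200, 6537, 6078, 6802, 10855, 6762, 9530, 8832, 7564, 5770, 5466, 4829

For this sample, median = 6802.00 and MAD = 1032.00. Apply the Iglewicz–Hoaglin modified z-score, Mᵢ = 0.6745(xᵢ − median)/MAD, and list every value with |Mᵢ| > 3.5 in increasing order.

17200

|Mᵢ| > 3.5 ⇔ |xᵢ − 6802.00| > 3.5·1032.00/0.6745 = 5355.08.
So outliers lie outside [1446.92, 12157.08].
17200: M = 6.80 → outlier.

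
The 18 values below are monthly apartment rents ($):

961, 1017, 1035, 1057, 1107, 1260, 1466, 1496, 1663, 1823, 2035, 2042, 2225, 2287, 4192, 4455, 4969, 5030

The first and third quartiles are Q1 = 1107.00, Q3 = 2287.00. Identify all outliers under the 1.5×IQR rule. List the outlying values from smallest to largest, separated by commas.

4192, 4455, 4969, 5030

IQR = Q3 − Q1 = 2287.00 − 1107.00 = 1180.00.
Lower fence = Q1 − 1.5·IQR = 1107.00 − 1770.00 = -663.00.
Upper fence = Q3 + 1.5·IQR = 2287.00 + 1770.00 = 4057.00.
4192 > 4057.00 → outlier.
4455 > 4057.00 → outlier.
4969 > 4057.00 → outlier.
5030 > 4057.00 → outlier.
All remaining values lie within [-663.00, 4057.00].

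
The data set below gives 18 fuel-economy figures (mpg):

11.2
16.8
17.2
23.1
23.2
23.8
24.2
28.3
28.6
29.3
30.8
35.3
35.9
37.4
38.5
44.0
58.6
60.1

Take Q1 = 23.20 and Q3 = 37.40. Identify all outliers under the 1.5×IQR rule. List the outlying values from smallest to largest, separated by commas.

IQR = Q3 − Q1 = 37.40 − 23.20 = 14.20.
Lower fence = Q1 − 1.5·IQR = 23.20 − 21.30 = 1.90.
Upper fence = Q3 + 1.5·IQR = 37.40 + 21.30 = 58.70.
60.1 > 58.70 → outlier.
All remaining values lie within [1.90, 58.70].

60.1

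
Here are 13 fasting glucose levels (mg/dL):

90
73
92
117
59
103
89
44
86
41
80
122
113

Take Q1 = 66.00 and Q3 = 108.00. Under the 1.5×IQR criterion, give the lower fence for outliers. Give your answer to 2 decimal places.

3.00

IQR = Q3 − Q1 = 108.00 − 66.00 = 42.00.
Lower fence = Q1 − 1.5·IQR = 66.00 − 63.00 = 3.00.
Upper fence = Q3 + 1.5·IQR = 108.00 + 63.00 = 171.00.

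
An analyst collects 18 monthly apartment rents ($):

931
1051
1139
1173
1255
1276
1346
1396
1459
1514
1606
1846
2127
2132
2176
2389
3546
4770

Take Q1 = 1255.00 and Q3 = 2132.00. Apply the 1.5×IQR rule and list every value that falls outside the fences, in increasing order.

IQR = Q3 − Q1 = 2132.00 − 1255.00 = 877.00.
Lower fence = Q1 − 1.5·IQR = 1255.00 − 1315.50 = -60.50.
Upper fence = Q3 + 1.5·IQR = 2132.00 + 1315.50 = 3447.50.
3546 > 3447.50 → outlier.
4770 > 3447.50 → outlier.
All remaining values lie within [-60.50, 3447.50].

3546, 4770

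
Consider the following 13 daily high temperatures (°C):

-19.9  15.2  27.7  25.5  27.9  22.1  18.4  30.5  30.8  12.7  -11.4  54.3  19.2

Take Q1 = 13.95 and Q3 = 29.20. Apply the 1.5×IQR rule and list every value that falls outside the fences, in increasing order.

-19.9, -11.4, 54.3

IQR = Q3 − Q1 = 29.20 − 13.95 = 15.25.
Lower fence = Q1 − 1.5·IQR = 13.95 − 22.875 = -8.925.
Upper fence = Q3 + 1.5·IQR = 29.20 + 22.875 = 52.075.
-19.9 < -8.925 → outlier.
-11.4 < -8.925 → outlier.
54.3 > 52.075 → outlier.
All remaining values lie within [-8.925, 52.075].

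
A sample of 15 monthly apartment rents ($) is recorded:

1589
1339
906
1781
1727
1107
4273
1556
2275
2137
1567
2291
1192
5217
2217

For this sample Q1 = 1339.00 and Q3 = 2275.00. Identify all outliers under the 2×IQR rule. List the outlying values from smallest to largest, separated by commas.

4273, 5217

IQR = Q3 − Q1 = 2275.00 − 1339.00 = 936.00.
Lower fence = Q1 − 2·IQR = 1339.00 − 1872.00 = -533.00.
Upper fence = Q3 + 2·IQR = 2275.00 + 1872.00 = 4147.00.
4273 > 4147.00 → outlier.
5217 > 4147.00 → outlier.
All remaining values lie within [-533.00, 4147.00].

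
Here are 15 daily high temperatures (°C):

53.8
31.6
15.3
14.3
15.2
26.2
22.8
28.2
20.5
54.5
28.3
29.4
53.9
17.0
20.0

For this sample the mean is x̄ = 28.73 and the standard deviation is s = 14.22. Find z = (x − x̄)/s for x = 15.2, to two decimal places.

z = (15.2 − 28.73) / 14.22 = -0.95.

-0.95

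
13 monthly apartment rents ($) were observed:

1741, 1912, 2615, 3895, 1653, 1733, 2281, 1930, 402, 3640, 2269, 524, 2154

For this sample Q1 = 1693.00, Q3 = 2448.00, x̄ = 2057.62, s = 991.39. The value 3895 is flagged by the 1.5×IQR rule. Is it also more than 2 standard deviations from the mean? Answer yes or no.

no

z = (3895 − 2057.62) / 991.39 = 1.85.
|z| = 1.85 ≤ 2.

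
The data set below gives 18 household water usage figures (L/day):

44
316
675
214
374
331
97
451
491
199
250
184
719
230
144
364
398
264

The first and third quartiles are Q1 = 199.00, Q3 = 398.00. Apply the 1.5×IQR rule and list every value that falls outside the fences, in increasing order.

IQR = Q3 − Q1 = 398.00 − 199.00 = 199.00.
Lower fence = Q1 − 1.5·IQR = 199.00 − 298.50 = -99.50.
Upper fence = Q3 + 1.5·IQR = 398.00 + 298.50 = 696.50.
719 > 696.50 → outlier.
All remaining values lie within [-99.50, 696.50].

719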